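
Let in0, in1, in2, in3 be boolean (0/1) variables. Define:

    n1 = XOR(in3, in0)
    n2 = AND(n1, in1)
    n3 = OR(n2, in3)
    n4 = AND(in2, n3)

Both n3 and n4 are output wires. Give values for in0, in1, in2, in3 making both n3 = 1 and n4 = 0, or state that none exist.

Check with in0=1, in1=0, in2=0, in3=1:
n1 = XOR(in3, in0) = XOR(1, 1) = 0
n2 = AND(n1, in1) = AND(0, 0) = 0
n3 = OR(n2, in3) = OR(0, 1) = 1
n4 = AND(in2, n3) = AND(0, 1) = 0
So n3 = 1 and n4 = 0.

in0=1, in1=0, in2=0, in3=1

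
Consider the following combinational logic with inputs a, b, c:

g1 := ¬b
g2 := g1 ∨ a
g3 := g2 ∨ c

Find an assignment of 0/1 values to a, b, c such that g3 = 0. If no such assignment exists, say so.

a=0 b=1 c=0

Check with a=0 b=1 c=0:
g1 = ¬b = ¬1 = 0
g2 = g1 ∨ a = 0 ∨ 0 = 0
g3 = g2 ∨ c = 0 ∨ 0 = 0
So g3 = 0 as required.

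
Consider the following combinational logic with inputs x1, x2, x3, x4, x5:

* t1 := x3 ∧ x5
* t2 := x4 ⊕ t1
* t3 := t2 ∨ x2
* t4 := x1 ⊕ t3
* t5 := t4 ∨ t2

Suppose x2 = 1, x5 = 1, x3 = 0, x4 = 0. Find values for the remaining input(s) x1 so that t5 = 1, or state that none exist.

t5 = t4 ∨ t2 must be 1, so at least one of t4, t2 is 1.
Check with x2 = 1, x5 = 1, x3 = 0, x4 = 0 and x1=0:
t1 = x3 ∧ x5 = 0 ∧ 1 = 0
t2 = x4 ⊕ t1 = 0 ⊕ 0 = 0
t3 = t2 ∨ x2 = 0 ∨ 1 = 1
t4 = x1 ⊕ t3 = 0 ⊕ 1 = 1
t5 = t4 ∨ t2 = 1 ∨ 0 = 1
So t5 = 1.

x1=0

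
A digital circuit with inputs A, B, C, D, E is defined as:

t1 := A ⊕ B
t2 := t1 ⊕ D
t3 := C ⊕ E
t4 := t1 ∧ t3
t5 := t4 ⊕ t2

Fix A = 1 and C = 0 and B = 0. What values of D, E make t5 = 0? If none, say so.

Check with A = 1 and C = 0 and B = 0 and D=1, E=0:
t1 = A ⊕ B = 1 ⊕ 0 = 1
t2 = t1 ⊕ D = 1 ⊕ 1 = 0
t3 = C ⊕ E = 0 ⊕ 0 = 0
t4 = t1 ∧ t3 = 1 ∧ 0 = 0
t5 = t4 ⊕ t2 = 0 ⊕ 0 = 0
So t5 = 0.

D=1, E=0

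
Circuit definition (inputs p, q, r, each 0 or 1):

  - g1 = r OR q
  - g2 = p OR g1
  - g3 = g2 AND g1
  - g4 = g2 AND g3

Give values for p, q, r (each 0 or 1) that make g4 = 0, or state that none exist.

p=1, q=0, r=0

g4 = g2 AND g3 must be 0, so at least one of g2, g3 is 0.
Check with p=1, q=0, r=0:
g1 = r OR q = 0 OR 0 = 0
g2 = p OR g1 = 1 OR 0 = 1
g3 = g2 AND g1 = 1 AND 0 = 0
g4 = g2 AND g3 = 1 AND 0 = 0
So g4 = 0 as required.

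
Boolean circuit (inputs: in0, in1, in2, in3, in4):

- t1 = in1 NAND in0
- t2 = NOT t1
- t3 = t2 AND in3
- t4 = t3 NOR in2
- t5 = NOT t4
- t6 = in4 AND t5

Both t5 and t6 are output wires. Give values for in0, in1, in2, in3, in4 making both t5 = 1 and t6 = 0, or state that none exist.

in0=1, in1=1, in2=1, in3=1, in4=0

Check with in0=1, in1=1, in2=1, in3=1, in4=0:
t1 = in1 NAND in0 = 1 NAND 1 = 0
t2 = NOT t1 = NOT 0 = 1
t3 = t2 AND in3 = 1 AND 1 = 1
t4 = t3 NOR in2 = 1 NOR 1 = 0
t5 = NOT t4 = NOT 0 = 1
t6 = in4 AND t5 = 0 AND 1 = 0
So t5 = 1 and t6 = 0.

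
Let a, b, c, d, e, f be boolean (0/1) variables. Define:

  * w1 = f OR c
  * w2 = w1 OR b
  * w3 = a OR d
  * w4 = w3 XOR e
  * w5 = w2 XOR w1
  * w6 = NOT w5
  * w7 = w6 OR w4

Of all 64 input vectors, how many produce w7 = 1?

60

w7 = w6 OR w4 must be 1, so at least one of w6, w4 is 1.
Enumerating the 64 input combinations, 60 give w7 = 1 and 4 give w7 = 0.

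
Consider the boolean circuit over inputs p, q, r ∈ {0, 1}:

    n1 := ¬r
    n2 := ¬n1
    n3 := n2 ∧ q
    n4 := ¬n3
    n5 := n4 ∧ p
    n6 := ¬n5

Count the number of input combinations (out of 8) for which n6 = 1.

5

n6 = ¬n5 must be 1, so n5 = 0.
Satisfying assignments:
  p=0, q=0, r=0
  p=0, q=0, r=1
  p=0, q=1, r=0
  p=0, q=1, r=1
  p=1, q=1, r=1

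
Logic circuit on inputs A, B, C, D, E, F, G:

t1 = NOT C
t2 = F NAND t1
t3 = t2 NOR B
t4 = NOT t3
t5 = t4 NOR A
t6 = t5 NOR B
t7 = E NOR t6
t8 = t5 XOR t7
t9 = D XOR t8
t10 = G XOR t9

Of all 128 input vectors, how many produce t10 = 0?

64

t10 = G XOR t9 must be 0, so G and t9 are equal.
Enumerating the 128 input combinations, 64 give t10 = 0 and 64 give t10 = 1.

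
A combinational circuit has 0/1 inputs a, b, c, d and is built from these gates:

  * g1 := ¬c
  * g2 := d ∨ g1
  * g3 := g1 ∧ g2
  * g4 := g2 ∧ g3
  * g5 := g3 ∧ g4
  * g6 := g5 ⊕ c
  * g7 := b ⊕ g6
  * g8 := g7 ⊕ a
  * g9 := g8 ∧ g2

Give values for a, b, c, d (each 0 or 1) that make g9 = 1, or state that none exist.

a=1, b=1, c=1, d=1

g9 = g8 ∧ g2 must be 1, so both g8 = 1 and g2 = 1.
Check with a=1, b=1, c=1, d=1:
g1 = ¬c = ¬1 = 0
g2 = d ∨ g1 = 1 ∨ 0 = 1
g3 = g1 ∧ g2 = 0 ∧ 1 = 0
g4 = g2 ∧ g3 = 1 ∧ 0 = 0
g5 = g3 ∧ g4 = 0 ∧ 0 = 0
g6 = g5 ⊕ c = 0 ⊕ 1 = 1
g7 = b ⊕ g6 = 1 ⊕ 1 = 0
g8 = g7 ⊕ a = 0 ⊕ 1 = 1
g9 = g8 ∧ g2 = 1 ∧ 1 = 1
So g9 = 1 as required.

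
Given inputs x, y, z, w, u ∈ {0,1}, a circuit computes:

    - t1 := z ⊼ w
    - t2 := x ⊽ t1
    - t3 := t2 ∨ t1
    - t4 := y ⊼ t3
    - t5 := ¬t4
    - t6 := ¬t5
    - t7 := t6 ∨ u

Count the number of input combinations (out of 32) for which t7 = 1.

t7 = t6 ∨ u must be 1, so at least one of t6, u is 1.
Enumerating the 32 input combinations, 25 give t7 = 1 and 7 give t7 = 0.

25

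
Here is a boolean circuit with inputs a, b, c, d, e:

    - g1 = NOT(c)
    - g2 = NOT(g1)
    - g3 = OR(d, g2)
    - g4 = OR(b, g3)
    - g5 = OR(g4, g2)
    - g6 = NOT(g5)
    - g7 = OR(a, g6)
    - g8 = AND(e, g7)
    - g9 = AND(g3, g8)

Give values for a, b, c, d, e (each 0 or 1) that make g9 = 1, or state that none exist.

g9 = AND(g3, g8) must be 1, so both g3 = 1 and g8 = 1.
Check with a=1 b=1 c=0 d=1 e=1:
g1 = NOT(c) = NOT 0 = 1
g2 = NOT(g1) = NOT 1 = 0
g3 = OR(d, g2) = OR(1, 0) = 1
g4 = OR(b, g3) = OR(1, 1) = 1
g5 = OR(g4, g2) = OR(1, 0) = 1
g6 = NOT(g5) = NOT 1 = 0
g7 = OR(a, g6) = OR(1, 0) = 1
g8 = AND(e, g7) = AND(1, 1) = 1
g9 = AND(g3, g8) = AND(1, 1) = 1
So g9 = 1 as required.

a=1 b=1 c=0 d=1 e=1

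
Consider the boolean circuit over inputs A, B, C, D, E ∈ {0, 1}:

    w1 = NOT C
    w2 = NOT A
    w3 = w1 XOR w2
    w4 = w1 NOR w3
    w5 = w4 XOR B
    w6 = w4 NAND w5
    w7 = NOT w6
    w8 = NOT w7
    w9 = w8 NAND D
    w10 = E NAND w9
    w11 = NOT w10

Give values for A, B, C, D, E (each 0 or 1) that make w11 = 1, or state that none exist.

A=0 B=0 C=0 D=0 E=1

w11 = NOT w10 must be 1, so w10 = 0.
Check with A=0 B=0 C=0 D=0 E=1:
w1 = NOT C = NOT 0 = 1
w2 = NOT A = NOT 0 = 1
w3 = w1 XOR w2 = 1 XOR 1 = 0
w4 = w1 NOR w3 = 1 NOR 0 = 0
w5 = w4 XOR B = 0 XOR 0 = 0
w6 = w4 NAND w5 = 0 NAND 0 = 1
w7 = NOT w6 = NOT 1 = 0
w8 = NOT w7 = NOT 0 = 1
w9 = w8 NAND D = 1 NAND 0 = 1
w10 = E NAND w9 = 1 NAND 1 = 0
w11 = NOT w10 = NOT 0 = 1
So w11 = 1 as required.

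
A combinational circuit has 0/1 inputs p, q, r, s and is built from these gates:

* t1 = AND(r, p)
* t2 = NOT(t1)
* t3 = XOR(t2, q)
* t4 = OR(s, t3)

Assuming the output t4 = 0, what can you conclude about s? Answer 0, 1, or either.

0

t4 = OR(s, t3) must be 0, so both s = 0 and t3 = 0.
t3 = XOR(t2, q) must be 0, so t2 and q are equal.
Every assignment with t4 = 0 has s = 0; there are 4 such assignment(s).
  p=0, q=1, r=0, s=0
  p=0, q=1, r=1, s=0
  p=1, q=0, r=1, s=0
  p=1, q=1, r=0, s=0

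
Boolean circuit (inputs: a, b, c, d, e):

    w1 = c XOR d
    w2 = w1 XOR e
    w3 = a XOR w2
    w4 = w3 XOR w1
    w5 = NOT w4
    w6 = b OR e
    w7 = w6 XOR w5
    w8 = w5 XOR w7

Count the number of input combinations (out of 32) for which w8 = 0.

w8 = w5 XOR w7 must be 0, so w5 and w7 are equal.
Enumerating the 32 input combinations, 8 give w8 = 0 and 24 give w8 = 1.

8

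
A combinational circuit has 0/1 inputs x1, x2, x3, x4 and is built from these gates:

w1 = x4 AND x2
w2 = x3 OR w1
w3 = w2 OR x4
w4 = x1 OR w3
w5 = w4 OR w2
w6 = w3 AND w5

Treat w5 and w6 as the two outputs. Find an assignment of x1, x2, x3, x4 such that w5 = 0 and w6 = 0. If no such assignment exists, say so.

x1=0, x2=1, x3=0, x4=0

Check with x1=0, x2=1, x3=0, x4=0:
w1 = x4 AND x2 = 0 AND 1 = 0
w2 = x3 OR w1 = 0 OR 0 = 0
w3 = w2 OR x4 = 0 OR 0 = 0
w4 = x1 OR w3 = 0 OR 0 = 0
w5 = w4 OR w2 = 0 OR 0 = 0
w6 = w3 AND w5 = 0 AND 0 = 0
So w5 = 0 and w6 = 0.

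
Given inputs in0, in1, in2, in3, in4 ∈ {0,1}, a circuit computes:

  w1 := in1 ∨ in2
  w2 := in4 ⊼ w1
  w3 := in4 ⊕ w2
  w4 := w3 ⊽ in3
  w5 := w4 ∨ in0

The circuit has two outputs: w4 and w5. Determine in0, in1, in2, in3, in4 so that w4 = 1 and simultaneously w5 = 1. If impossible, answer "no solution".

in0=0, in1=0, in2=0, in3=0, in4=1

Check with in0=0, in1=0, in2=0, in3=0, in4=1:
w1 = in1 ∨ in2 = 0 ∨ 0 = 0
w2 = in4 ⊼ w1 = 1 ⊼ 0 = 1
w3 = in4 ⊕ w2 = 1 ⊕ 1 = 0
w4 = w3 ⊽ in3 = 0 ⊽ 0 = 1
w5 = w4 ∨ in0 = 1 ∨ 0 = 1
So w4 = 1 and w5 = 1.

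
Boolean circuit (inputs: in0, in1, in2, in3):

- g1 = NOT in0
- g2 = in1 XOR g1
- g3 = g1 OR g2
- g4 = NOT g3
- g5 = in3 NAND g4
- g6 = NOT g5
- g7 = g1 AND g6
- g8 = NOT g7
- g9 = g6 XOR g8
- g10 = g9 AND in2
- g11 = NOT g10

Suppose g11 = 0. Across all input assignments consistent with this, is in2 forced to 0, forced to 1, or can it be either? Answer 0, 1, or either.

1

g11 = NOT g10 must be 0, so g10 = 1.
Every assignment with g11 = 0 has in2 = 1; there are 7 such assignment(s).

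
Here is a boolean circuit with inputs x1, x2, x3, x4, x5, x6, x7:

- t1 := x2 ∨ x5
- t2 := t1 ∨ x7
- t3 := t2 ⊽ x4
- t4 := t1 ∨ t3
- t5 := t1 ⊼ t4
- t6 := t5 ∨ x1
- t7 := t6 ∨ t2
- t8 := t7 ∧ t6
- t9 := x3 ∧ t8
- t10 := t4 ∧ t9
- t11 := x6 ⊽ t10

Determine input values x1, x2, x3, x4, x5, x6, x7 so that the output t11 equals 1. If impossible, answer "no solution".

t11 = x6 ⊽ t10 must be 1, so both x6 = 0 and t10 = 0.
t10 = t4 ∧ t9 must be 0, so at least one of t4, t9 is 0.
Check with x1=1, x2=1, x3=0, x4=1, x5=0, x6=0, x7=0:
t1 = x2 ∨ x5 = 1 ∨ 0 = 1
t2 = t1 ∨ x7 = 1 ∨ 0 = 1
t3 = t2 ⊽ x4 = 1 ⊽ 1 = 0
t4 = t1 ∨ t3 = 1 ∨ 0 = 1
t5 = t1 ⊼ t4 = 1 ⊼ 1 = 0
t6 = t5 ∨ x1 = 0 ∨ 1 = 1
t7 = t6 ∨ t2 = 1 ∨ 1 = 1
t8 = t7 ∧ t6 = 1 ∧ 1 = 1
t9 = x3 ∧ t8 = 0 ∧ 1 = 0
t10 = t4 ∧ t9 = 1 ∧ 0 = 0
t11 = x6 ⊽ t10 = 0 ⊽ 0 = 1
So t11 = 1 as required.

x1=1, x2=1, x3=0, x4=1, x5=0, x6=0, x7=0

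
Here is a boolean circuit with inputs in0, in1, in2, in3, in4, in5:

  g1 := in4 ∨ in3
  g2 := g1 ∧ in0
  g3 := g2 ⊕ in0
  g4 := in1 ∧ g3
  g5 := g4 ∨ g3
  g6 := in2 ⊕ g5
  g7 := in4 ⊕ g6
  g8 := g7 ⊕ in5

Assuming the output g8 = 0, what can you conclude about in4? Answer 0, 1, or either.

either

Both values of in4 occur among assignments with g8 = 0:
  in4=0: in0=0, in1=0, in2=0, in3=0, in4=0, in5=0
  in4=1: in0=0, in1=0, in2=0, in3=0, in4=1, in5=1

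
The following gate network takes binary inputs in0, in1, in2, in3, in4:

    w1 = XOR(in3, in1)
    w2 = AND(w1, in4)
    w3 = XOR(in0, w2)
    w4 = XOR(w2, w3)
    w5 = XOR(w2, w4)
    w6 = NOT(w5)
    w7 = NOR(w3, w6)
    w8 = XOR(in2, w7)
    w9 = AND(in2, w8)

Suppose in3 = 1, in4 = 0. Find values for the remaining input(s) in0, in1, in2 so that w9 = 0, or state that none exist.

w9 = AND(in2, w8) must be 0, so at least one of in2, w8 is 0.
Check with in3 = 1, in4 = 0 and in0=1, in1=0, in2=0:
w1 = XOR(in3, in1) = XOR(1, 0) = 1
w2 = AND(w1, in4) = AND(1, 0) = 0
w3 = XOR(in0, w2) = XOR(1, 0) = 1
w4 = XOR(w2, w3) = XOR(0, 1) = 1
w5 = XOR(w2, w4) = XOR(0, 1) = 1
w6 = NOT(w5) = NOT 1 = 0
w7 = NOR(w3, w6) = NOR(1, 0) = 0
w8 = XOR(in2, w7) = XOR(0, 0) = 0
w9 = AND(in2, w8) = AND(0, 0) = 0
So w9 = 0.

in0=1, in1=0, in2=0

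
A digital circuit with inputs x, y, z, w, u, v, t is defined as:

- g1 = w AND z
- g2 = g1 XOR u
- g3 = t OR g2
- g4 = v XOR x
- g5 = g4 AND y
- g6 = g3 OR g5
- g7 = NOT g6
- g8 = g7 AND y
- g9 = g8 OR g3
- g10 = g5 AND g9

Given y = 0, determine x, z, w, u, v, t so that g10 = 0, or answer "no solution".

g10 = g5 AND g9 must be 0, so at least one of g5, g9 is 0.
Check with y = 0 and x=1, z=1, w=1, u=0, v=1, t=1:
g1 = w AND z = 1 AND 1 = 1
g2 = g1 XOR u = 1 XOR 0 = 1
g3 = t OR g2 = 1 OR 1 = 1
g4 = v XOR x = 1 XOR 1 = 0
g5 = g4 AND y = 0 AND 0 = 0
g6 = g3 OR g5 = 1 OR 0 = 1
g7 = NOT g6 = NOT 1 = 0
g8 = g7 AND y = 0 AND 0 = 0
g9 = g8 OR g3 = 0 OR 1 = 1
g10 = g5 AND g9 = 0 AND 1 = 0
So g10 = 0.

x=1 z=1 w=1 u=0 v=1 t=1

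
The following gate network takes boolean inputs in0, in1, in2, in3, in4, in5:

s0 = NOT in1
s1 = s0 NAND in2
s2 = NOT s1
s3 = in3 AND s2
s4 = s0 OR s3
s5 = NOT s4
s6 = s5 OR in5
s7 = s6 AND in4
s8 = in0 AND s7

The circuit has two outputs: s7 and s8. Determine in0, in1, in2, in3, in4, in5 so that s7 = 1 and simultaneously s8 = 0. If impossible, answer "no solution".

in0=0, in1=1, in2=0, in3=1, in4=1, in5=0

Check with in0=0, in1=1, in2=0, in3=1, in4=1, in5=0:
s0 = NOT in1 = NOT 1 = 0
s1 = s0 NAND in2 = 0 NAND 0 = 1
s2 = NOT s1 = NOT 1 = 0
s3 = in3 AND s2 = 1 AND 0 = 0
s4 = s0 OR s3 = 0 OR 0 = 0
s5 = NOT s4 = NOT 0 = 1
s6 = s5 OR in5 = 1 OR 0 = 1
s7 = s6 AND in4 = 1 AND 1 = 1
s8 = in0 AND s7 = 0 AND 1 = 0
So s7 = 1 and s8 = 0.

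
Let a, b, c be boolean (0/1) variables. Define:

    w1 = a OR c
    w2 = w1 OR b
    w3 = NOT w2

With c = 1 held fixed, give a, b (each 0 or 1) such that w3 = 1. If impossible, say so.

With c = 1 fixed, none of the 4 settings of a, b give w3 = 1.
For example, with a=1, b=1:
w1 = a OR c = 1 OR 1 = 1
w2 = w1 OR b = 1 OR 1 = 1
w3 = NOT w2 = NOT 1 = 0
giving w3 = 0 ≠ 1.

no solution exists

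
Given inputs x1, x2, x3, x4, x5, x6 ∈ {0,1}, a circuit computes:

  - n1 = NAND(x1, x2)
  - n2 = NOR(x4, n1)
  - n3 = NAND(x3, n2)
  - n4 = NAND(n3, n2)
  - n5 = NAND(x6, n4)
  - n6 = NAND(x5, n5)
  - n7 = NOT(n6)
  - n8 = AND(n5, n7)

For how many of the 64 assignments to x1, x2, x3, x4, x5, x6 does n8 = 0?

n8 = AND(n5, n7) must be 0, so at least one of n5, n7 is 0.
Enumerating the 64 input combinations, 47 give n8 = 0 and 17 give n8 = 1.

47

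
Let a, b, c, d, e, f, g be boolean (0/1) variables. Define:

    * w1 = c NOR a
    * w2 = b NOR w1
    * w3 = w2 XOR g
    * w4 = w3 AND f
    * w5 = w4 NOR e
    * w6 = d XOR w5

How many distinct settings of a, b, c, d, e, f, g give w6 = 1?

64

w6 = d XOR w5 must be 1, so d and w5 differ.
Enumerating the 128 input combinations, 64 give w6 = 1 and 64 give w6 = 0.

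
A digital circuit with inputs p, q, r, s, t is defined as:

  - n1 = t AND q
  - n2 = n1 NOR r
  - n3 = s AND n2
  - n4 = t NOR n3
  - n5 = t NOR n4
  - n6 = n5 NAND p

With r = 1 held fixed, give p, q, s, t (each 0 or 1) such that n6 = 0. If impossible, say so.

no solution exists

With r = 1 fixed, none of the 16 settings of p, q, s, t give n6 = 0.
For example, with p=0, q=1, s=1, t=0:
n1 = t AND q = 0 AND 1 = 0
n2 = n1 NOR r = 0 NOR 1 = 0
n3 = s AND n2 = 1 AND 0 = 0
n4 = t NOR n3 = 0 NOR 0 = 1
n5 = t NOR n4 = 0 NOR 1 = 0
n6 = n5 NAND p = 0 NAND 0 = 1
giving n6 = 1 ≠ 0.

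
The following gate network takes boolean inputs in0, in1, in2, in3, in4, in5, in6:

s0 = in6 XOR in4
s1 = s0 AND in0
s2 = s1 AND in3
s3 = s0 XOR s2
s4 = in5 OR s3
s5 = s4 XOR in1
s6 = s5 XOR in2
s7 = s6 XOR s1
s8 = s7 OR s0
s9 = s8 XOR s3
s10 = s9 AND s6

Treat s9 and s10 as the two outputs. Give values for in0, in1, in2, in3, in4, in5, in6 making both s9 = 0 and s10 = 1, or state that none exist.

no solution exists

Across all 128 input combinations, none give both s9 = 0 and s10 = 1.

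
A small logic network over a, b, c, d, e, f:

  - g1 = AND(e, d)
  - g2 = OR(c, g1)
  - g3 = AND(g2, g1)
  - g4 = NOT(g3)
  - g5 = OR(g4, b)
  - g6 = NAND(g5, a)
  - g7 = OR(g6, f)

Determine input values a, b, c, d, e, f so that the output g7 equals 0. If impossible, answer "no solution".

a=1 b=1 c=0 d=0 e=0 f=0

g7 = OR(g6, f) must be 0, so both g6 = 0 and f = 0.
g6 = NAND(g5, a) must be 0, so both g5 = 1 and a = 1.
Check with a=1 b=1 c=0 d=0 e=0 f=0:
g1 = AND(e, d) = AND(0, 0) = 0
g2 = OR(c, g1) = OR(0, 0) = 0
g3 = AND(g2, g1) = AND(0, 0) = 0
g4 = NOT(g3) = NOT 0 = 1
g5 = OR(g4, b) = OR(1, 1) = 1
g6 = NAND(g5, a) = NAND(1, 1) = 0
g7 = OR(g6, f) = OR(0, 0) = 0
So g7 = 0 as required.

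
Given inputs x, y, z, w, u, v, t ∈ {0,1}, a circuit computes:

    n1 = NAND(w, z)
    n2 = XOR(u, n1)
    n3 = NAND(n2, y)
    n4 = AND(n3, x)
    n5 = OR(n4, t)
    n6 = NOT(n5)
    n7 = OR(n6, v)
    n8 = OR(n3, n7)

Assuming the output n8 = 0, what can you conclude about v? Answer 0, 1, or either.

0

n8 = OR(n3, n7) must be 0, so both n3 = 0 and n7 = 0.
n3 = NAND(n2, y) must be 0, so both n2 = 1 and y = 1.
Every assignment with n8 = 0 has v = 0; there are 8 such assignment(s).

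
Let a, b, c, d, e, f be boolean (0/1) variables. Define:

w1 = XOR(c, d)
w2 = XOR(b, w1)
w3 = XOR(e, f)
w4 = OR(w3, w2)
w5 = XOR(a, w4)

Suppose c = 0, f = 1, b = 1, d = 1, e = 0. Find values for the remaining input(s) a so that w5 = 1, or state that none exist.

a=0

Check with c = 0, f = 1, b = 1, d = 1, e = 0 and a=0:
w1 = XOR(c, d) = XOR(0, 1) = 1
w2 = XOR(b, w1) = XOR(1, 1) = 0
w3 = XOR(e, f) = XOR(0, 1) = 1
w4 = OR(w3, w2) = OR(1, 0) = 1
w5 = XOR(a, w4) = XOR(0, 1) = 1
So w5 = 1.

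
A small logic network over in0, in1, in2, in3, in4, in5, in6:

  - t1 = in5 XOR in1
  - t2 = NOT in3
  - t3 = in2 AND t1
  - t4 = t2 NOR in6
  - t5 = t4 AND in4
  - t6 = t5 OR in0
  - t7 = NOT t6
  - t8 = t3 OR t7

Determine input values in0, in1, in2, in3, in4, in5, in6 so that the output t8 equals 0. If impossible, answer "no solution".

Check with in0=1 in1=1 in2=0 in3=1 in4=1 in5=1 in6=0:
t1 = in5 XOR in1 = 1 XOR 1 = 0
t2 = NOT in3 = NOT 1 = 0
t3 = in2 AND t1 = 0 AND 0 = 0
t4 = t2 NOR in6 = 0 NOR 0 = 1
t5 = t4 AND in4 = 1 AND 1 = 1
t6 = t5 OR in0 = 1 OR 1 = 1
t7 = NOT t6 = NOT 1 = 0
t8 = t3 OR t7 = 0 OR 0 = 0
So t8 = 0 as required.

in0=1 in1=1 in2=0 in3=1 in4=1 in5=1 in6=0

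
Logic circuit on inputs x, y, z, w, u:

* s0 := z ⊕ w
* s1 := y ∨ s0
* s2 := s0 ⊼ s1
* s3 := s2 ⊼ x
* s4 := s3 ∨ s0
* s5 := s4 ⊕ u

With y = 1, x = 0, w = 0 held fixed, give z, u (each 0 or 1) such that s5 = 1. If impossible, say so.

Check with y = 1, x = 0, w = 0 and z=0, u=0:
s0 = z ⊕ w = 0 ⊕ 0 = 0
s1 = y ∨ s0 = 1 ∨ 0 = 1
s2 = s0 ⊼ s1 = 0 ⊼ 1 = 1
s3 = s2 ⊼ x = 1 ⊼ 0 = 1
s4 = s3 ∨ s0 = 1 ∨ 0 = 1
s5 = s4 ⊕ u = 1 ⊕ 0 = 1
So s5 = 1.

z=0, u=0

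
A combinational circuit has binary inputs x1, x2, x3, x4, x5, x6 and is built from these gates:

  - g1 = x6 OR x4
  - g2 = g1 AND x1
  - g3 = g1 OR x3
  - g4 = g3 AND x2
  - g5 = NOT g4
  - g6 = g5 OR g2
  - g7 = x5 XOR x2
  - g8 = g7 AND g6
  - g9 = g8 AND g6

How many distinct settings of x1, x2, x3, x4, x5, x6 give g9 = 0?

g9 = g8 AND g6 must be 0, so at least one of g8, g6 is 0.
Enumerating the 64 input combinations, 40 give g9 = 0 and 24 give g9 = 1.

40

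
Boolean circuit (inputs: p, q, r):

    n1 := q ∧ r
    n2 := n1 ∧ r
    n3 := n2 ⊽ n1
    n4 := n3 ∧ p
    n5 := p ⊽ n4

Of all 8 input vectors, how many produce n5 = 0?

n5 = p ⊽ n4 must be 0, so at least one of p, n4 is 1.
Satisfying assignments:
  p=1, q=0, r=0
  p=1, q=0, r=1
  p=1, q=1, r=0
  p=1, q=1, r=1

4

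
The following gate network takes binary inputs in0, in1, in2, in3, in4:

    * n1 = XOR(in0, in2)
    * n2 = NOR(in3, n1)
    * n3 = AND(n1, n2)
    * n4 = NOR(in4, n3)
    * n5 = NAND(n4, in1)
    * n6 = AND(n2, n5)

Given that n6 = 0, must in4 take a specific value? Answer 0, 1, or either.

Both values of in4 occur among assignments with n6 = 0:
  in4=0: in0=0, in1=0, in2=0, in3=1, in4=0
  in4=1: in0=0, in1=0, in2=0, in3=1, in4=1

either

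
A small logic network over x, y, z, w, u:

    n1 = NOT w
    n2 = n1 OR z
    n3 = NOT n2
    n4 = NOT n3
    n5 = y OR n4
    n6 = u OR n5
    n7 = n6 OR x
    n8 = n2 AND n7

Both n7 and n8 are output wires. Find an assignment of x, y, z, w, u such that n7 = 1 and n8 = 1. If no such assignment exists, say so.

Check with x=1 y=0 z=0 w=0 u=1:
n1 = NOT w = NOT 0 = 1
n2 = n1 OR z = 1 OR 0 = 1
n3 = NOT n2 = NOT 1 = 0
n4 = NOT n3 = NOT 0 = 1
n5 = y OR n4 = 0 OR 1 = 1
n6 = u OR n5 = 1 OR 1 = 1
n7 = n6 OR x = 1 OR 1 = 1
n8 = n2 AND n7 = 1 AND 1 = 1
So n7 = 1 and n8 = 1.

x=1 y=0 z=0 w=0 u=1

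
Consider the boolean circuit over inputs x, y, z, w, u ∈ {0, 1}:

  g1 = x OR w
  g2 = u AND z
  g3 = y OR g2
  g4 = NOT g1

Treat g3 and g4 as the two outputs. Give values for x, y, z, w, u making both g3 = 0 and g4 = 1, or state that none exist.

Check with x=0, y=0, z=0, w=0, u=0:
g1 = x OR w = 0 OR 0 = 0
g2 = u AND z = 0 AND 0 = 0
g3 = y OR g2 = 0 OR 0 = 0
g4 = NOT g1 = NOT 0 = 1
So g3 = 0 and g4 = 1.

x=0, y=0, z=0, w=0, u=0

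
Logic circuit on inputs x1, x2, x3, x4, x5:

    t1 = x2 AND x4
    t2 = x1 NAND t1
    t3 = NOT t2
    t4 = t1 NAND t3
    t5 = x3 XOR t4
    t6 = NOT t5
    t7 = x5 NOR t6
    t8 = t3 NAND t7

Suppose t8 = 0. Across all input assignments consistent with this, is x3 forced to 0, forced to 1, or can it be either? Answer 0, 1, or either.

t8 = t3 NAND t7 must be 0, so both t3 = 1 and t7 = 1.
Every assignment with t8 = 0 has x3 = 1; there are 1 such assignment(s).
  x1=1, x2=1, x3=1, x4=1, x5=0

1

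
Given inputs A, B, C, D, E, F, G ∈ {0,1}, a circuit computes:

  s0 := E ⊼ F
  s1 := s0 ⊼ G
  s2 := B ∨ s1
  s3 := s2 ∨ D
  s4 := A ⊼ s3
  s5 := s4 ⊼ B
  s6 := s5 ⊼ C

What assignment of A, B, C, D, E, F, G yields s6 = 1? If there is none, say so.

s6 = s5 ⊼ C must be 1, so at least one of s5, C is 0.
Check with A=0, B=1, C=0, D=0, E=0, F=0, G=1:
s0 = E ⊼ F = 0 ⊼ 0 = 1
s1 = s0 ⊼ G = 1 ⊼ 1 = 0
s2 = B ∨ s1 = 1 ∨ 0 = 1
s3 = s2 ∨ D = 1 ∨ 0 = 1
s4 = A ⊼ s3 = 0 ⊼ 1 = 1
s5 = s4 ⊼ B = 1 ⊼ 1 = 0
s6 = s5 ⊼ C = 0 ⊼ 0 = 1
So s6 = 1 as required.

A=0, B=1, C=0, D=0, E=0, F=0, G=1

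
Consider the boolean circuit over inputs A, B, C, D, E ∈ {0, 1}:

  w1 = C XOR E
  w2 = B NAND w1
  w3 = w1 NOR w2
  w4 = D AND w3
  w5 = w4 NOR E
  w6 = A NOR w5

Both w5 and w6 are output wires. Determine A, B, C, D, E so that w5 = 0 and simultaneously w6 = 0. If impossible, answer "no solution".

A=1 B=0 C=1 D=0 E=1

Check with A=1 B=0 C=1 D=0 E=1:
w1 = C XOR E = 1 XOR 1 = 0
w2 = B NAND w1 = 0 NAND 0 = 1
w3 = w1 NOR w2 = 0 NOR 1 = 0
w4 = D AND w3 = 0 AND 0 = 0
w5 = w4 NOR E = 0 NOR 1 = 0
w6 = A NOR w5 = 1 NOR 0 = 0
So w5 = 0 and w6 = 0.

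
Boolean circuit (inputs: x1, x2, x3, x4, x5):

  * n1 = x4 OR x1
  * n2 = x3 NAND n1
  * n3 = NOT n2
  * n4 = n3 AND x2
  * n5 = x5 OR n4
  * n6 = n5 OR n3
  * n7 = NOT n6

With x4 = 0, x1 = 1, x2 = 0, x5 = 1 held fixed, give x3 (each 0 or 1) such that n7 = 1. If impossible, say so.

no solution exists

With x4 = 0, x1 = 1, x2 = 0, x5 = 1 fixed, none of the 2 settings of x3 give n7 = 1.
For example, with x3=0:
n1 = x4 OR x1 = 0 OR 1 = 1
n2 = x3 NAND n1 = 0 NAND 1 = 1
n3 = NOT n2 = NOT 1 = 0
n4 = n3 AND x2 = 0 AND 0 = 0
n5 = x5 OR n4 = 1 OR 0 = 1
n6 = n5 OR n3 = 1 OR 0 = 1
n7 = NOT n6 = NOT 1 = 0
giving n7 = 0 ≠ 1.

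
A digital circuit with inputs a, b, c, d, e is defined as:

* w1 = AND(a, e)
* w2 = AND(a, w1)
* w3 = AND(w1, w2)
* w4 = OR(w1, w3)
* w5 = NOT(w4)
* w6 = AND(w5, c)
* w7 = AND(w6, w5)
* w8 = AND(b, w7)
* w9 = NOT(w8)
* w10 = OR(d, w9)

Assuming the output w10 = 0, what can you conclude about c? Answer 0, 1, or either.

w10 = OR(d, w9) must be 0, so both d = 0 and w9 = 0.
w9 = NOT(w8) must be 0, so w8 = 1.
Every assignment with w10 = 0 has c = 1; there are 3 such assignment(s).
  a=0, b=1, c=1, d=0, e=0
  a=0, b=1, c=1, d=0, e=1
  a=1, b=1, c=1, d=0, e=0

1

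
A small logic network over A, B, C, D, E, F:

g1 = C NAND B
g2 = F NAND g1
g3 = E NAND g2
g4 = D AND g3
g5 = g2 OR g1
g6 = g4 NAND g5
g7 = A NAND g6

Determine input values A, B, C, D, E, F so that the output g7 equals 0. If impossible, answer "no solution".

A=1 B=1 C=1 D=0 E=1 F=0

g7 = A NAND g6 must be 0, so both A = 1 and g6 = 1.
Check with A=1 B=1 C=1 D=0 E=1 F=0:
g1 = C NAND B = 1 NAND 1 = 0
g2 = F NAND g1 = 0 NAND 0 = 1
g3 = E NAND g2 = 1 NAND 1 = 0
g4 = D AND g3 = 0 AND 0 = 0
g5 = g2 OR g1 = 1 OR 0 = 1
g6 = g4 NAND g5 = 0 NAND 1 = 1
g7 = A NAND g6 = 1 NAND 1 = 0
So g7 = 0 as required.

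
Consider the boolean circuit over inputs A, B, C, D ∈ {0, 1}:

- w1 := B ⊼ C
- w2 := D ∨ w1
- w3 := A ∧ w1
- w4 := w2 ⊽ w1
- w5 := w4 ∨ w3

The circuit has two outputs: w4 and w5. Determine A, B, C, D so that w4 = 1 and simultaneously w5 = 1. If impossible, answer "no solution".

A=1, B=1, C=1, D=0

Check with A=1, B=1, C=1, D=0:
w1 = B ⊼ C = 1 ⊼ 1 = 0
w2 = D ∨ w1 = 0 ∨ 0 = 0
w3 = A ∧ w1 = 1 ∧ 0 = 0
w4 = w2 ⊽ w1 = 0 ⊽ 0 = 1
w5 = w4 ∨ w3 = 1 ∨ 0 = 1
So w4 = 1 and w5 = 1.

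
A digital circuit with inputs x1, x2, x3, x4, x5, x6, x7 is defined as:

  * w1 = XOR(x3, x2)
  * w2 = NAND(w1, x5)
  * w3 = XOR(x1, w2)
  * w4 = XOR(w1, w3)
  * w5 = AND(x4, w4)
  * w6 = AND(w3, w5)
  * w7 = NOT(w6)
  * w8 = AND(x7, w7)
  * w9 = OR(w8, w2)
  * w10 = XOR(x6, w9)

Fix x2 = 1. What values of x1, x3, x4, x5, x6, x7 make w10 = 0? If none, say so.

x1=0, x3=1, x4=0, x5=1, x6=1, x7=0

w10 = XOR(x6, w9) must be 0, so x6 and w9 are equal.
Check with x2 = 1 and x1=0, x3=1, x4=0, x5=1, x6=1, x7=0:
w1 = XOR(x3, x2) = XOR(1, 1) = 0
w2 = NAND(w1, x5) = NAND(0, 1) = 1
w3 = XOR(x1, w2) = XOR(0, 1) = 1
w4 = XOR(w1, w3) = XOR(0, 1) = 1
w5 = AND(x4, w4) = AND(0, 1) = 0
w6 = AND(w3, w5) = AND(1, 0) = 0
w7 = NOT(w6) = NOT 0 = 1
w8 = AND(x7, w7) = AND(0, 1) = 0
w9 = OR(w8, w2) = OR(0, 1) = 1
w10 = XOR(x6, w9) = XOR(1, 1) = 0
So w10 = 0.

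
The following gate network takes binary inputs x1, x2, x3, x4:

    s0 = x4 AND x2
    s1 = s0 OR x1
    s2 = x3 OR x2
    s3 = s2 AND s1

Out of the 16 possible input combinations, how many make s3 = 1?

s3 = s2 AND s1 must be 1, so both s2 = 1 and s1 = 1.
s2 = x3 OR x2 must be 1, so at least one of x3, x2 is 1.
s1 = s0 OR x1 must be 1, so at least one of s0, x1 is 1.
Enumerating the 16 input combinations, 8 give s3 = 1 and 8 give s3 = 0.

8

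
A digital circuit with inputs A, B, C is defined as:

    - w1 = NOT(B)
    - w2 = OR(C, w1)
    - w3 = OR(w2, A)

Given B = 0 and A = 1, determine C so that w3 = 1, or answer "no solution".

w3 = OR(w2, A) must be 1, so at least one of w2, A is 1.
Check with B = 0 and A = 1 and C=1:
w1 = NOT(B) = NOT 0 = 1
w2 = OR(C, w1) = OR(1, 1) = 1
w3 = OR(w2, A) = OR(1, 1) = 1
So w3 = 1.

C=1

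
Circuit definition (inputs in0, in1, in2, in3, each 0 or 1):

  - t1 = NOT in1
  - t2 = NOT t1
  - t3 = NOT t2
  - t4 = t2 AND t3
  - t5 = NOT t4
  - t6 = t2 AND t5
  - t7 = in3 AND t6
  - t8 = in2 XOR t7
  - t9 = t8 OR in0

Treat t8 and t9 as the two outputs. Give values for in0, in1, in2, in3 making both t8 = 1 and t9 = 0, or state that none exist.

Across all 16 input combinations, none give both t8 = 1 and t9 = 0.

no solution exists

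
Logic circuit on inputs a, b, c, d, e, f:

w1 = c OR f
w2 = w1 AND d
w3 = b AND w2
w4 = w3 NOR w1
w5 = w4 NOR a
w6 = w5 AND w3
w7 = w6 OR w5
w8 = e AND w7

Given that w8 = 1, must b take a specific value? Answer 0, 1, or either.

Both values of b occur among assignments with w8 = 1:
  b=0: a=0, b=0, c=0, d=0, e=1, f=1
  b=1: a=0, b=1, c=0, d=0, e=1, f=1

either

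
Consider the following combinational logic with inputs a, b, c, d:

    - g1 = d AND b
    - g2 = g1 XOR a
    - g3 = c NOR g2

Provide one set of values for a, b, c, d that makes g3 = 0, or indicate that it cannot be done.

a=1 b=0 c=0 d=0

g3 = c NOR g2 must be 0, so at least one of c, g2 is 1.
Check with a=1 b=0 c=0 d=0:
g1 = d AND b = 0 AND 0 = 0
g2 = g1 XOR a = 0 XOR 1 = 1
g3 = c NOR g2 = 0 NOR 1 = 0
So g3 = 0 as required.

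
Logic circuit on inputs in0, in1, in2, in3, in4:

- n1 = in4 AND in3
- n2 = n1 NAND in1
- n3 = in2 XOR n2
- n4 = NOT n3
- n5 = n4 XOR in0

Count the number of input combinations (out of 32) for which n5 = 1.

n5 = n4 XOR in0 must be 1, so n4 and in0 differ.
Enumerating the 32 input combinations, 16 give n5 = 1 and 16 give n5 = 0.

16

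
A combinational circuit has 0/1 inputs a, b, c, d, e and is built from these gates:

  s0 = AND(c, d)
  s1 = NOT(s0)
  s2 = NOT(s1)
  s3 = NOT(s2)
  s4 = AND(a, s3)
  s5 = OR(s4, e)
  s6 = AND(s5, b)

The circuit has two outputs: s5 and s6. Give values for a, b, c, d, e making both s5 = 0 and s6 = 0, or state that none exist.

a=1, b=1, c=1, d=1, e=0

Check with a=1, b=1, c=1, d=1, e=0:
s0 = AND(c, d) = AND(1, 1) = 1
s1 = NOT(s0) = NOT 1 = 0
s2 = NOT(s1) = NOT 0 = 1
s3 = NOT(s2) = NOT 1 = 0
s4 = AND(a, s3) = AND(1, 0) = 0
s5 = OR(s4, e) = OR(0, 0) = 0
s6 = AND(s5, b) = AND(0, 1) = 0
So s5 = 0 and s6 = 0.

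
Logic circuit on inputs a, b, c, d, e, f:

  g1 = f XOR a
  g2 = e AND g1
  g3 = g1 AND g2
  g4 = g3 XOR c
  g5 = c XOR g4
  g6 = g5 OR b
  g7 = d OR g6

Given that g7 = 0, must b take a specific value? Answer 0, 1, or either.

0

g7 = d OR g6 must be 0, so both d = 0 and g6 = 0.
Every assignment with g7 = 0 has b = 0; there are 12 such assignment(s).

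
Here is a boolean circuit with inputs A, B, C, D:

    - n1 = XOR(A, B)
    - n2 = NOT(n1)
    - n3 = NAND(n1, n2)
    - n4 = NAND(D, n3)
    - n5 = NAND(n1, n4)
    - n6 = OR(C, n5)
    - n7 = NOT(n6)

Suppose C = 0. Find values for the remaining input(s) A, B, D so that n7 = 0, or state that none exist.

n7 = NOT(n6) must be 0, so n6 = 1.
Check with C = 0 and A=1, B=0, D=1:
n1 = XOR(A, B) = XOR(1, 0) = 1
n2 = NOT(n1) = NOT 1 = 0
n3 = NAND(n1, n2) = NAND(1, 0) = 1
n4 = NAND(D, n3) = NAND(1, 1) = 0
n5 = NAND(n1, n4) = NAND(1, 0) = 1
n6 = OR(C, n5) = OR(0, 1) = 1
n7 = NOT(n6) = NOT 1 = 0
So n7 = 0.

A=1, B=0, D=1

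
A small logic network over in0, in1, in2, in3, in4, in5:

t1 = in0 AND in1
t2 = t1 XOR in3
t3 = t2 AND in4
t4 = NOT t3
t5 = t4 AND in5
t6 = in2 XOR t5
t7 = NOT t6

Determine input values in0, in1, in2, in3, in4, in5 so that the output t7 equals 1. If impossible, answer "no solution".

in0=1, in1=1, in2=0, in3=0, in4=1, in5=0

Check with in0=1, in1=1, in2=0, in3=0, in4=1, in5=0:
t1 = in0 AND in1 = 1 AND 1 = 1
t2 = t1 XOR in3 = 1 XOR 0 = 1
t3 = t2 AND in4 = 1 AND 1 = 1
t4 = NOT t3 = NOT 1 = 0
t5 = t4 AND in5 = 0 AND 0 = 0
t6 = in2 XOR t5 = 0 XOR 0 = 0
t7 = NOT t6 = NOT 0 = 1
So t7 = 1 as required.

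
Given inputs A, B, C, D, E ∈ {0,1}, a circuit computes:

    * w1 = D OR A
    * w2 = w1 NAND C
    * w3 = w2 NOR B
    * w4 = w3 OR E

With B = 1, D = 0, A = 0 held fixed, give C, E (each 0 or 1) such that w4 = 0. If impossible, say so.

C=1, E=0

w4 = w3 OR E must be 0, so both w3 = 0 and E = 0.
w3 = w2 NOR B must be 0, so at least one of w2, B is 1.
Check with B = 1, D = 0, A = 0 and C=1, E=0:
w1 = D OR A = 0 OR 0 = 0
w2 = w1 NAND C = 0 NAND 1 = 1
w3 = w2 NOR B = 1 NOR 1 = 0
w4 = w3 OR E = 0 OR 0 = 0
So w4 = 0.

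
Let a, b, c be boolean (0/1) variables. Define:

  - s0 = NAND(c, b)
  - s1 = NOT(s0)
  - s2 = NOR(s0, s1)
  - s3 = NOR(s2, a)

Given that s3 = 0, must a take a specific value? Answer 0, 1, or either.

1

s3 = NOR(s2, a) must be 0, so at least one of s2, a is 1.
Every assignment with s3 = 0 has a = 1; there are 4 such assignment(s).
  a=1, b=0, c=0
  a=1, b=0, c=1
  a=1, b=1, c=0
  a=1, b=1, c=1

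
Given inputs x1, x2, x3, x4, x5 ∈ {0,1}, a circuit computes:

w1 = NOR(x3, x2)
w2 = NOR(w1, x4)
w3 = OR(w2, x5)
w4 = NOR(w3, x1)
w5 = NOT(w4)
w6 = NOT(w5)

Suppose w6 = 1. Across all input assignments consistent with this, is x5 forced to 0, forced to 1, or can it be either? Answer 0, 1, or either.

0

w6 = NOT(w5) must be 1, so w5 = 0.
w5 = NOT(w4) must be 0, so w4 = 1.
w4 = NOR(w3, x1) must be 1, so both w3 = 0 and x1 = 0.
Every assignment with w6 = 1 has x5 = 0; there are 5 such assignment(s).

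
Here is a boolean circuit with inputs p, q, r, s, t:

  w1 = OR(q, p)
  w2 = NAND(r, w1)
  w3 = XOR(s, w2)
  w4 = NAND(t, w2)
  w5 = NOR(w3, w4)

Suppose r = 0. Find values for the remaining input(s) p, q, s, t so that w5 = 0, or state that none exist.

p=0, q=0, s=0, t=0

w5 = NOR(w3, w4) must be 0, so at least one of w3, w4 is 1.
Check with r = 0 and p=0, q=0, s=0, t=0:
w1 = OR(q, p) = OR(0, 0) = 0
w2 = NAND(r, w1) = NAND(0, 0) = 1
w3 = XOR(s, w2) = XOR(0, 1) = 1
w4 = NAND(t, w2) = NAND(0, 1) = 1
w5 = NOR(w3, w4) = NOR(1, 1) = 0
So w5 = 0.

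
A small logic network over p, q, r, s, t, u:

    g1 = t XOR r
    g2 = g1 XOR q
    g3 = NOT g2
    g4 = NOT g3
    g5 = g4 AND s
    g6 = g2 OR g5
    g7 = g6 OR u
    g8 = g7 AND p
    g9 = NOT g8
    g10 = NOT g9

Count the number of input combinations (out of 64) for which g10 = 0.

g10 = NOT g9 must be 0, so g9 = 1.
Enumerating the 64 input combinations, 40 give g10 = 0 and 24 give g10 = 1.

40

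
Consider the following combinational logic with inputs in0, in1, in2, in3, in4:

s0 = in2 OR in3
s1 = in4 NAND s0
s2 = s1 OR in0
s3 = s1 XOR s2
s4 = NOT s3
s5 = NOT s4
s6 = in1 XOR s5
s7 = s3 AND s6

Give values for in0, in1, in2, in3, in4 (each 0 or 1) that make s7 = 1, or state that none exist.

Check with in0=1 in1=0 in2=1 in3=1 in4=1:
s0 = in2 OR in3 = 1 OR 1 = 1
s1 = in4 NAND s0 = 1 NAND 1 = 0
s2 = s1 OR in0 = 0 OR 1 = 1
s3 = s1 XOR s2 = 0 XOR 1 = 1
s4 = NOT s3 = NOT 1 = 0
s5 = NOT s4 = NOT 0 = 1
s6 = in1 XOR s5 = 0 XOR 1 = 1
s7 = s3 AND s6 = 1 AND 1 = 1
So s7 = 1 as required.

in0=1 in1=0 in2=1 in3=1 in4=1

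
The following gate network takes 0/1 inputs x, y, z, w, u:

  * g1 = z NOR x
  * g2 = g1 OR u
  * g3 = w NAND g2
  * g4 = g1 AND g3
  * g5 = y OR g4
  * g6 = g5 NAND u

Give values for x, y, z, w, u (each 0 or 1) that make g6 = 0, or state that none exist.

x=1 y=1 z=0 w=0 u=1

g6 = g5 NAND u must be 0, so both g5 = 1 and u = 1.
Check with x=1 y=1 z=0 w=0 u=1:
g1 = z NOR x = 0 NOR 1 = 0
g2 = g1 OR u = 0 OR 1 = 1
g3 = w NAND g2 = 0 NAND 1 = 1
g4 = g1 AND g3 = 0 AND 1 = 0
g5 = y OR g4 = 1 OR 0 = 1
g6 = g5 NAND u = 1 NAND 1 = 0
So g6 = 0 as required.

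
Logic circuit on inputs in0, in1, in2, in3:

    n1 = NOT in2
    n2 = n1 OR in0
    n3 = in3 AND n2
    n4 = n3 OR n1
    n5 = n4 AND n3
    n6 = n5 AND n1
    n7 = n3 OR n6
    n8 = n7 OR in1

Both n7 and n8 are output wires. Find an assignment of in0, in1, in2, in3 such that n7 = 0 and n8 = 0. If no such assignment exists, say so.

Check with in0=0 in1=0 in2=1 in3=1:
n1 = NOT in2 = NOT 1 = 0
n2 = n1 OR in0 = 0 OR 0 = 0
n3 = in3 AND n2 = 1 AND 0 = 0
n4 = n3 OR n1 = 0 OR 0 = 0
n5 = n4 AND n3 = 0 AND 0 = 0
n6 = n5 AND n1 = 0 AND 0 = 0
n7 = n3 OR n6 = 0 OR 0 = 0
n8 = n7 OR in1 = 0 OR 0 = 0
So n7 = 0 and n8 = 0.

in0=0 in1=0 in2=1 in3=1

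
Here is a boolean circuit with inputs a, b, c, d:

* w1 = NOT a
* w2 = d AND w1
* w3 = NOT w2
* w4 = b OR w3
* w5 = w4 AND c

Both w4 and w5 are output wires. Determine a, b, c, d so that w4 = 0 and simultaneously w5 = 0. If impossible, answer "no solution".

Check with a=0 b=0 c=1 d=1:
w1 = NOT a = NOT 0 = 1
w2 = d AND w1 = 1 AND 1 = 1
w3 = NOT w2 = NOT 1 = 0
w4 = b OR w3 = 0 OR 0 = 0
w5 = w4 AND c = 0 AND 1 = 0
So w4 = 0 and w5 = 0.

a=0 b=0 c=1 d=1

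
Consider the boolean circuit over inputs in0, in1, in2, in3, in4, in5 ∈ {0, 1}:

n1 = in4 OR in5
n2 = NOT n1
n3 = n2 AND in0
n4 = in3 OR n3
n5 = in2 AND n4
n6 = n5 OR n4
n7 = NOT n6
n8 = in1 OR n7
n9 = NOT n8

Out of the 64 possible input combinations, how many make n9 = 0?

46

n9 = NOT n8 must be 0, so n8 = 1.
n8 = in1 OR n7 must be 1, so at least one of in1, n7 is 1.
Enumerating the 64 input combinations, 46 give n9 = 0 and 18 give n9 = 1.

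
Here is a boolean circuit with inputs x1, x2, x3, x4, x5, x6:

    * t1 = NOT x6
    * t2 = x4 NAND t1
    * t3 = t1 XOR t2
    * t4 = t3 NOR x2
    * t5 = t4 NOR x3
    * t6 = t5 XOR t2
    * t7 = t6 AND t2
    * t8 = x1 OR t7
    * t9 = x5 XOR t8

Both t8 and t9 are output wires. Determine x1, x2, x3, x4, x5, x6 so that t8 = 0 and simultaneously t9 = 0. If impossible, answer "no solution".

Check with x1=0, x2=0, x3=1, x4=1, x5=0, x6=0:
t1 = NOT x6 = NOT 0 = 1
t2 = x4 NAND t1 = 1 NAND 1 = 0
t3 = t1 XOR t2 = 1 XOR 0 = 1
t4 = t3 NOR x2 = 1 NOR 0 = 0
t5 = t4 NOR x3 = 0 NOR 1 = 0
t6 = t5 XOR t2 = 0 XOR 0 = 0
t7 = t6 AND t2 = 0 AND 0 = 0
t8 = x1 OR t7 = 0 OR 0 = 0
t9 = x5 XOR t8 = 0 XOR 0 = 0
So t8 = 0 and t9 = 0.

x1=0, x2=0, x3=1, x4=1, x5=0, x6=0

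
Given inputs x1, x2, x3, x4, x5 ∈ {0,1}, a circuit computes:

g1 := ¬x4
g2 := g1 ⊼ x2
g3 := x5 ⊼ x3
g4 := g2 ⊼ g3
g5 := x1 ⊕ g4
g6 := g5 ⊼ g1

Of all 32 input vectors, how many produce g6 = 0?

g6 = g5 ⊼ g1 must be 0, so both g5 = 1 and g1 = 1.
g5 = x1 ⊕ g4 must be 1, so x1 and g4 differ.
Enumerating the 32 input combinations, 8 give g6 = 0 and 24 give g6 = 1.

8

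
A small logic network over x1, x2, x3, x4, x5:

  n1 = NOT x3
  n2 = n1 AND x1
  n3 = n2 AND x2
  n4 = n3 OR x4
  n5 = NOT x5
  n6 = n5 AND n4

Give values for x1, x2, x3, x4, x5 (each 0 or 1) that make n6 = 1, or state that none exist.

x1=0, x2=1, x3=0, x4=1, x5=0

n6 = n5 AND n4 must be 1, so both n5 = 1 and n4 = 1.
n5 = NOT x5 must be 1, so x5 = 0.
Check with x1=0, x2=1, x3=0, x4=1, x5=0:
n1 = NOT x3 = NOT 0 = 1
n2 = n1 AND x1 = 1 AND 0 = 0
n3 = n2 AND x2 = 0 AND 1 = 0
n4 = n3 OR x4 = 0 OR 1 = 1
n5 = NOT x5 = NOT 0 = 1
n6 = n5 AND n4 = 1 AND 1 = 1
So n6 = 1 as required.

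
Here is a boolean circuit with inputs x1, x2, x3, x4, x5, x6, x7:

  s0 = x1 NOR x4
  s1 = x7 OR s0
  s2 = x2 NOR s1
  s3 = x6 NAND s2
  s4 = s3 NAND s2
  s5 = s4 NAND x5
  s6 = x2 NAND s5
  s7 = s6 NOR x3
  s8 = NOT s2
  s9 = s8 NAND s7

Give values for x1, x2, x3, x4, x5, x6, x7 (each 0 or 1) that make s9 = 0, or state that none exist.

s9 = s8 NAND s7 must be 0, so both s8 = 1 and s7 = 1.
Check with x1=0, x2=1, x3=0, x4=0, x5=0, x6=1, x7=0:
s0 = x1 NOR x4 = 0 NOR 0 = 1
s1 = x7 OR s0 = 0 OR 1 = 1
s2 = x2 NOR s1 = 1 NOR 1 = 0
s3 = x6 NAND s2 = 1 NAND 0 = 1
s4 = s3 NAND s2 = 1 NAND 0 = 1
s5 = s4 NAND x5 = 1 NAND 0 = 1
s6 = x2 NAND s5 = 1 NAND 1 = 0
s7 = s6 NOR x3 = 0 NOR 0 = 1
s8 = NOT s2 = NOT 0 = 1
s9 = s8 NAND s7 = 1 NAND 1 = 0
So s9 = 0 as required.

x1=0, x2=1, x3=0, x4=0, x5=0, x6=1, x7=0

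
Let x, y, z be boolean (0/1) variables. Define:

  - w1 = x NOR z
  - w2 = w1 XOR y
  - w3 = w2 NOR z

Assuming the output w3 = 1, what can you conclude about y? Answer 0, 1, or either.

either

Both values of y occur among assignments with w3 = 1:
  y=0: x=1, y=0, z=0
  y=1: x=0, y=1, z=0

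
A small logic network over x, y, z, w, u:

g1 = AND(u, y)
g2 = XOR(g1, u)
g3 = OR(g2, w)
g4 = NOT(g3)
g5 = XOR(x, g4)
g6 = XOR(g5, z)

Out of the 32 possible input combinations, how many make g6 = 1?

16

g6 = XOR(g5, z) must be 1, so g5 and z differ.
Enumerating the 32 input combinations, 16 give g6 = 1 and 16 give g6 = 0.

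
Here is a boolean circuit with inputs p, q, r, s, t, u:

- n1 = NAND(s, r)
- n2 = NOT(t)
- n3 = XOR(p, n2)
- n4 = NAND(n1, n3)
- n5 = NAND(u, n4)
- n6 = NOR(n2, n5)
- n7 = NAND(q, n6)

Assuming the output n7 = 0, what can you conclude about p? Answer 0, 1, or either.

either

Both values of p occur among assignments with n7 = 0:
  p=0: p=0, q=1, r=0, s=0, t=1, u=1
  p=1: p=1, q=1, r=1, s=1, t=1, u=1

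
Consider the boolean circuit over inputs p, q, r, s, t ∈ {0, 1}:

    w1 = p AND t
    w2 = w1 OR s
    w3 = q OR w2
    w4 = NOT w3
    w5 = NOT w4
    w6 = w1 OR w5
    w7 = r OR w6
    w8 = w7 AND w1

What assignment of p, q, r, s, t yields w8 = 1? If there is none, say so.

Check with p=1, q=0, r=0, s=0, t=1:
w1 = p AND t = 1 AND 1 = 1
w2 = w1 OR s = 1 OR 0 = 1
w3 = q OR w2 = 0 OR 1 = 1
w4 = NOT w3 = NOT 1 = 0
w5 = NOT w4 = NOT 0 = 1
w6 = w1 OR w5 = 1 OR 1 = 1
w7 = r OR w6 = 0 OR 1 = 1
w8 = w7 AND w1 = 1 AND 1 = 1
So w8 = 1 as required.

p=1, q=0, r=0, s=0, t=1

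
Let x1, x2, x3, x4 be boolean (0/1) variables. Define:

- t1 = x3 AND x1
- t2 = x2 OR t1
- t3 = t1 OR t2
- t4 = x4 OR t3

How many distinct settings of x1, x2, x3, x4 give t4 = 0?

t4 = x4 OR t3 must be 0, so both x4 = 0 and t3 = 0.
Enumerating the 16 input combinations, 3 give t4 = 0 and 13 give t4 = 1.

3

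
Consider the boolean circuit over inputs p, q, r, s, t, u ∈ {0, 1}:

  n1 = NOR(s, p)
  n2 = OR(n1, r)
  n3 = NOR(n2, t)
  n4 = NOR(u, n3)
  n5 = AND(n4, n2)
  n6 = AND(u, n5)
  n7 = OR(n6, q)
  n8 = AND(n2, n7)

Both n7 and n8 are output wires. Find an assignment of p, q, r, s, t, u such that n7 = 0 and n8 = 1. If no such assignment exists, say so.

no solution exists

Across all 64 input combinations, none give both n7 = 0 and n8 = 1.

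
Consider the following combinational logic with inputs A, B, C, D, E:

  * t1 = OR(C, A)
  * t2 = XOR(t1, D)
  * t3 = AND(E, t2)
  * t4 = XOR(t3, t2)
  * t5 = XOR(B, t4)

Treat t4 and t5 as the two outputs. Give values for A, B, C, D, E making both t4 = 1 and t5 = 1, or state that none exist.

A=1, B=0, C=0, D=0, E=0

Check with A=1, B=0, C=0, D=0, E=0:
t1 = OR(C, A) = OR(0, 1) = 1
t2 = XOR(t1, D) = XOR(1, 0) = 1
t3 = AND(E, t2) = AND(0, 1) = 0
t4 = XOR(t3, t2) = XOR(0, 1) = 1
t5 = XOR(B, t4) = XOR(0, 1) = 1
So t4 = 1 and t5 = 1.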